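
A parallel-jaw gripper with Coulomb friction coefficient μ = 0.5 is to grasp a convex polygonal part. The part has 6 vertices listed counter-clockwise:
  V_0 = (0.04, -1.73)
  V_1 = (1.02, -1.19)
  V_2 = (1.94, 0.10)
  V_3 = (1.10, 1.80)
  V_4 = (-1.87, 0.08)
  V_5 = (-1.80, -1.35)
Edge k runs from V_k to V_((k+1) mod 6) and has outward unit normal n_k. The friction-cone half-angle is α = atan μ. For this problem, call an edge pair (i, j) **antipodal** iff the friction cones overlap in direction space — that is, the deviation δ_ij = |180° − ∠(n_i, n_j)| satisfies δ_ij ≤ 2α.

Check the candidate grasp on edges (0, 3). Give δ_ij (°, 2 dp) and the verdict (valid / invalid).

δ = 1.22°, valid

α = atan 0.5 = 26.57°;  2α = 53.13°
edge 0: e_0 = (+0.98, +0.54);  n_0 = (+0.4826, -0.8758)
edge 3: e_3 = (-2.97, -1.72);  n_3 = (-0.5012, +0.8654)
∠(n_0, n_3) = 178.78°
δ = |180° − 178.78°| = 1.22°
1.22° ≤ 2α = 53.13°  →  valid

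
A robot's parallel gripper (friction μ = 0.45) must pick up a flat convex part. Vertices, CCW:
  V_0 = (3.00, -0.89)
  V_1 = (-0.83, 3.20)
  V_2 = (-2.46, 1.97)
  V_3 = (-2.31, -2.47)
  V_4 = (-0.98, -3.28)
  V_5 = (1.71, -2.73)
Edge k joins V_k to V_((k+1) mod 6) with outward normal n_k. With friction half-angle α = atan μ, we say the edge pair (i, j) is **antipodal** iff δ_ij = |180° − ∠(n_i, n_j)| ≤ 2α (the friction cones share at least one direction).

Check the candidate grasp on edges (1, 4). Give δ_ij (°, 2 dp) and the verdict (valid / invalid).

δ = 25.48°, valid

α = atan 0.45 = 24.23°;  2α = 48.46°
edge 1: e_1 = (-1.63, -1.23);  n_1 = (-0.6023, +0.7982)
edge 4: e_4 = (+2.69, +0.55);  n_4 = (+0.2003, -0.9797)
∠(n_1, n_4) = 154.52°
δ = |180° − 154.52°| = 25.48°
25.48° ≤ 2α = 48.46°  →  valid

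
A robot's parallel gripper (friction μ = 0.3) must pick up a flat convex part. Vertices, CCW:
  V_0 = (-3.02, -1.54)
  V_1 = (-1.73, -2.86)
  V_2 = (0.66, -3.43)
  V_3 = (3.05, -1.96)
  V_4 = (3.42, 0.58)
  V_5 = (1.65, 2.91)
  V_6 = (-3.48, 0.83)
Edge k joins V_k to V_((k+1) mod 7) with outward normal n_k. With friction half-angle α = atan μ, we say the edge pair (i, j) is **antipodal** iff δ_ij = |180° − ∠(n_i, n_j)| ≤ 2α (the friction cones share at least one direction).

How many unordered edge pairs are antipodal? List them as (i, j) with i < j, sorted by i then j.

α = atan 0.3 = 16.70°;  2α = 33.40°
n_0 = (-0.7152, -0.6989)
n_1 = (-0.2320, -0.9727)
n_2 = (+0.5239, -0.8518)
n_3 = (+0.9896, -0.1441)
n_4 = (+0.7963, +0.6049)
n_5 = (-0.3757, +0.9267)
n_6 = (-0.9817, -0.1905)
  (0,1): δ = 147.76°  ·
  (0,2): δ = 102.75°  ·
  (0,3): δ = 52.63°  ·
  (0,4): δ = 7.12°  ✓
  (0,5): δ = 67.73°  ·
  (0,6): δ = 146.64°  ·
  (1,2): δ = 134.99°  ·
  (1,3): δ = 84.87°  ·
  (1,4): δ = 39.36°  ·
  (1,5): δ = 35.48°  ·
  (1,6): δ = 114.40°  ·
  (2,3): δ = 129.88°  ·
  (2,4): δ = 84.37°  ·
  (2,5): δ = 9.52°  ✓
  (2,6): δ = 69.39°  ·
  (3,4): δ = 134.49°  ·
  (3,5): δ = 59.64°  ·
  (3,6): δ = 19.27°  ✓
  (4,5): δ = 105.15°  ·
  (4,6): δ = 26.24°  ✓
  (5,6): δ = 101.09°  ·
antipodal pairs: 4

count = 4; pairs: (0,4), (2,5), (3,6), (4,6)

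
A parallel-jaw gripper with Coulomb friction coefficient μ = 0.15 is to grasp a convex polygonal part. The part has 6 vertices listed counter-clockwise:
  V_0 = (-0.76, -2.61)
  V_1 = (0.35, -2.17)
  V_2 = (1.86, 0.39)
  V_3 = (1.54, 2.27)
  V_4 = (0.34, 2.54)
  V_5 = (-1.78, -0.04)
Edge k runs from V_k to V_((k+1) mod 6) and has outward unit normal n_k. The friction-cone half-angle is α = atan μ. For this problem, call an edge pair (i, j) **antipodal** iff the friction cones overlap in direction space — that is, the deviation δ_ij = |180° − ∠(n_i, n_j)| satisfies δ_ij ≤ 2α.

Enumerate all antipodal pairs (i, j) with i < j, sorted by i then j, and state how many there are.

α = atan 0.15 = 8.53°;  2α = 17.06°
n_0 = (+0.3685, -0.9296)
n_1 = (+0.8613, -0.5080)
n_2 = (+0.9858, +0.1678)
n_3 = (+0.2195, +0.9756)
n_4 = (-0.7726, +0.6349)
n_5 = (-0.9295, -0.3689)
  (0,1): δ = 142.16°  ·
  (0,2): δ = 101.96°  ·
  (0,3): δ = 34.30°  ·
  (0,4): δ = 28.97°  ·
  (0,5): δ = 90.02°  ·
  (1,2): δ = 139.81°  ·
  (1,3): δ = 72.15°  ·
  (1,4): δ = 8.88°  ✓
  (1,5): δ = 52.18°  ·
  (2,3): δ = 112.34°  ·
  (2,4): δ = 49.07°  ·
  (2,5): δ = 11.99°  ✓
  (3,4): δ = 116.73°  ·
  (3,5): δ = 55.67°  ·
  (4,5): δ = 118.94°  ·
antipodal pairs: 2

count = 2; pairs: (1,4), (2,5)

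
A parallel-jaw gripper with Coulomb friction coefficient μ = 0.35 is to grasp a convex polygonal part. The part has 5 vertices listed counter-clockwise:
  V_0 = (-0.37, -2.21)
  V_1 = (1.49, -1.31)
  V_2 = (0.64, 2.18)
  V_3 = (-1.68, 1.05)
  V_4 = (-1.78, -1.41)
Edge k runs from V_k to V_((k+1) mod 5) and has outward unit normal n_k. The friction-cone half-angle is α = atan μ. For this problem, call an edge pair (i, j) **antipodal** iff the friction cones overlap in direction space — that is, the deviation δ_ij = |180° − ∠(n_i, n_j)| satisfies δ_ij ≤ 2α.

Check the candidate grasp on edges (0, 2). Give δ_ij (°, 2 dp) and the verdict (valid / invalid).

α = atan 0.35 = 19.29°;  2α = 38.58°
edge 0: e_0 = (+1.86, +0.90);  n_0 = (+0.4356, -0.9002)
edge 2: e_2 = (-2.32, -1.13);  n_2 = (-0.4379, +0.8990)
∠(n_0, n_2) = 179.85°
δ = |180° − 179.85°| = 0.15°
0.15° ≤ 2α = 38.58°  →  valid

δ = 0.15°, valid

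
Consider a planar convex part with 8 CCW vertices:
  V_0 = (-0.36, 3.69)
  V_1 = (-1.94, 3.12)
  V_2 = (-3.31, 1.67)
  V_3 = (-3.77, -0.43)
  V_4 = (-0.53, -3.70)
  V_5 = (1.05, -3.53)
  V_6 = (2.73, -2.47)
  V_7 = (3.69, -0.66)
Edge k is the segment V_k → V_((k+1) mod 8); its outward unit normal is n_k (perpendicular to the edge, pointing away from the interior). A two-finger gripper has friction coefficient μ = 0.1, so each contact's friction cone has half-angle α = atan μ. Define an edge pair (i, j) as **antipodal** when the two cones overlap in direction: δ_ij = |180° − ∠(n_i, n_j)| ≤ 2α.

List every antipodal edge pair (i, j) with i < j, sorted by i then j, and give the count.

α = atan 0.1 = 5.71°;  2α = 11.42°
n_0 = (-0.3394, +0.9407)
n_1 = (-0.7269, +0.6868)
n_2 = (-0.9768, +0.2140)
n_3 = (-0.7104, -0.7038)
n_4 = (+0.1070, -0.9943)
n_5 = (+0.5336, -0.8457)
n_6 = (+0.8834, -0.4686)
n_7 = (+0.7319, +0.6814)
  (0,1): δ = 153.21°  ·
  (0,2): δ = 122.19°  ·
  (0,3): δ = 65.10°  ·
  (0,4): δ = 13.70°  ·
  (0,5): δ = 12.41°  ·
  (0,6): δ = 42.22°  ·
  (0,7): δ = 113.12°  ·
  (1,2): δ = 148.98°  ·
  (1,3): δ = 91.89°  ·
  (1,4): δ = 40.48°  ·
  (1,5): δ = 14.38°  ·
  (1,6): δ = 15.43°  ·
  (1,7): δ = 86.33°  ·
  (2,3): δ = 122.91°  ·
  (2,4): δ = 71.50°  ·
  (2,5): δ = 45.39°  ·
  (2,6): δ = 15.59°  ·
  (2,7): δ = 55.31°  ·
  (3,4): δ = 128.59°  ·
  (3,5): δ = 102.49°  ·
  (3,6): δ = 72.68°  ·
  (3,7): δ = 1.78°  ✓
  (4,5): δ = 153.89°  ·
  (4,6): δ = 124.08°  ·
  (4,7): δ = 53.19°  ·
  (5,6): δ = 150.19°  ·
  (5,7): δ = 79.30°  ·
  (6,7): δ = 109.10°  ·
antipodal pairs: 1

count = 1; pairs: (3,7)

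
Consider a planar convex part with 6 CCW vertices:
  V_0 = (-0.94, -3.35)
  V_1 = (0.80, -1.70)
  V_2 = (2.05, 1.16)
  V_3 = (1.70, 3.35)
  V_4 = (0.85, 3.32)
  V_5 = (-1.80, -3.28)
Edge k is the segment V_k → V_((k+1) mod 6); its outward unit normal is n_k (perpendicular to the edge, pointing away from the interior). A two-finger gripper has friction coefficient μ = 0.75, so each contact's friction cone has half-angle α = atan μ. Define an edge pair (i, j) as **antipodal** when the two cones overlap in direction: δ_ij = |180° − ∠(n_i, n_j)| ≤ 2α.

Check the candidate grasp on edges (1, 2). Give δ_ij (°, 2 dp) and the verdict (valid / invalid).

α = atan 0.75 = 36.87°;  2α = 73.74°
edge 1: e_1 = (+1.25, +2.86);  n_1 = (+0.9163, -0.4005)
edge 2: e_2 = (-0.35, +2.19);  n_2 = (+0.9875, +0.1578)
∠(n_1, n_2) = 32.69°
δ = |180° − 32.69°| = 147.31°
147.31° > 2α = 73.74°  →  invalid

δ = 147.31°, invalid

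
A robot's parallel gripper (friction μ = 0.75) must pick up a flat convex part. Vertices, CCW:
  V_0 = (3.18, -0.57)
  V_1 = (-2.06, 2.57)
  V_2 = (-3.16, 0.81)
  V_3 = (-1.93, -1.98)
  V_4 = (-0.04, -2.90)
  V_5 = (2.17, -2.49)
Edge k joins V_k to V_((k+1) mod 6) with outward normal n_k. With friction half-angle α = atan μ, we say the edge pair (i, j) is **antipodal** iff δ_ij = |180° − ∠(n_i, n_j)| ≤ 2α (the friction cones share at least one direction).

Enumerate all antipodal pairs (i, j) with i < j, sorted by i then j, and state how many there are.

α = atan 0.75 = 36.87°;  2α = 73.74°
n_0 = (+0.5140, +0.8578)
n_1 = (-0.8480, +0.5300)
n_2 = (-0.9150, -0.4034)
n_3 = (-0.4377, -0.8991)
n_4 = (+0.1824, -0.9832)
n_5 = (+0.8850, -0.4656)
  (0,1): δ = 91.07°  ·
  (0,2): δ = 35.28°  ✓
  (0,3): δ = 4.98°  ✓
  (0,4): δ = 41.44°  ✓
  (0,5): δ = 93.19°  ·
  (1,2): δ = 124.20°  ·
  (1,3): δ = 83.95°  ·
  (1,4): δ = 47.48°  ✓
  (1,5): δ = 4.26°  ✓
  (2,3): δ = 139.75°  ·
  (2,4): δ = 103.28°  ·
  (2,5): δ = 51.54°  ✓
  (3,4): δ = 143.53°  ·
  (3,5): δ = 91.79°  ·
  (4,5): δ = 128.26°  ·
antipodal pairs: 6

count = 6; pairs: (0,2), (0,3), (0,4), (1,4), (1,5), (2,5)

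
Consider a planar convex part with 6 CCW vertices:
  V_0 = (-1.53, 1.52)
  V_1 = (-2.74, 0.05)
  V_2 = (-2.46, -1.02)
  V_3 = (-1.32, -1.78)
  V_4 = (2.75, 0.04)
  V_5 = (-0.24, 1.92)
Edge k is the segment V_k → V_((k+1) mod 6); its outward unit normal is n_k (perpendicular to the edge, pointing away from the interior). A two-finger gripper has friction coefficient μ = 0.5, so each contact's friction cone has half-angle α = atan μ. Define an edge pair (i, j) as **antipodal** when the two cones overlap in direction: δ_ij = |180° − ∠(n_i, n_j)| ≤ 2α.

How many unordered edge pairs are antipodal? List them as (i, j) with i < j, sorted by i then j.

α = atan 0.5 = 26.57°;  2α = 53.13°
n_0 = (-0.7721, +0.6355)
n_1 = (-0.9674, -0.2532)
n_2 = (-0.5547, -0.8321)
n_3 = (+0.4082, -0.9129)
n_4 = (+0.5323, +0.8466)
n_5 = (-0.2962, +0.9551)
  (0,1): δ = 125.88°  ·
  (0,2): δ = 84.23°  ·
  (0,3): δ = 26.45°  ✓
  (0,4): δ = 97.30°  ·
  (0,5): δ = 146.69°  ·
  (1,2): δ = 138.35°  ·
  (1,3): δ = 80.57°  ·
  (1,4): δ = 43.18°  ✓
  (1,5): δ = 92.56°  ·
  (2,3): δ = 122.22°  ·
  (2,4): δ = 1.53°  ✓
  (2,5): δ = 50.92°  ✓
  (3,4): δ = 56.25°  ·
  (3,5): δ = 6.87°  ✓
  (4,5): δ = 130.61°  ·
antipodal pairs: 5

count = 5; pairs: (0,3), (1,4), (2,4), (2,5), (3,5)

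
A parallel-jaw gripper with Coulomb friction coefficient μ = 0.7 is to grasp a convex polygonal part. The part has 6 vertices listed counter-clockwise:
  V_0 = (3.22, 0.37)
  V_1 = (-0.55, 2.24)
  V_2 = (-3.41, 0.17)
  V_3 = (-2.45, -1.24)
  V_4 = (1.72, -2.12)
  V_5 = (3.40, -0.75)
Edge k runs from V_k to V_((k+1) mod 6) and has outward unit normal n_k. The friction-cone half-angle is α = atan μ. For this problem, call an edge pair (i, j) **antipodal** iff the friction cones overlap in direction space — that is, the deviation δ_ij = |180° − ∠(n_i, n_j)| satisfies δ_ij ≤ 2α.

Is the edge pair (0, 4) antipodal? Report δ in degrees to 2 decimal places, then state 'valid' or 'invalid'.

δ = 65.58°, valid

α = atan 0.7 = 34.99°;  2α = 69.98°
edge 0: e_0 = (-3.77, +1.87);  n_0 = (+0.4444, +0.8958)
edge 4: e_4 = (+1.68, +1.37);  n_4 = (+0.6320, -0.7750)
∠(n_0, n_4) = 114.42°
δ = |180° − 114.42°| = 65.58°
65.58° ≤ 2α = 69.98°  →  valid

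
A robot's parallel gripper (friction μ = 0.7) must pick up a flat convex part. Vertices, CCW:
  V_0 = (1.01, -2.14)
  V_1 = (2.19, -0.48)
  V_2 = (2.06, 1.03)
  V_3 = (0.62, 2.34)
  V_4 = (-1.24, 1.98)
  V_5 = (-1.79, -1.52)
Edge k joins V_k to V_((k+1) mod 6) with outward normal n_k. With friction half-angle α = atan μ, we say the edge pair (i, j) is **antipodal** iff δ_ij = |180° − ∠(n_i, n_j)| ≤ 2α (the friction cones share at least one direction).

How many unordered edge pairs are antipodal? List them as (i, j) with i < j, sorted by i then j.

α = atan 0.7 = 34.99°;  2α = 69.98°
n_0 = (+0.8151, -0.5794)
n_1 = (+0.9963, +0.0858)
n_2 = (+0.6729, +0.7397)
n_3 = (-0.1900, +0.9818)
n_4 = (-0.9879, +0.1552)
n_5 = (-0.2162, -0.9764)
  (0,1): δ = 139.67°  ·
  (0,2): δ = 96.89°  ·
  (0,3): δ = 43.64°  ✓
  (0,4): δ = 26.48°  ✓
  (0,5): δ = 112.92°  ·
  (1,2): δ = 137.21°  ·
  (1,3): δ = 83.97°  ·
  (1,4): δ = 13.85°  ✓
  (1,5): δ = 72.59°  ·
  (2,3): δ = 126.75°  ·
  (2,4): δ = 56.64°  ✓
  (2,5): δ = 29.81°  ✓
  (3,4): δ = 109.88°  ·
  (3,5): δ = 23.44°  ✓
  (4,5): δ = 93.55°  ·
antipodal pairs: 6

count = 6; pairs: (0,3), (0,4), (1,4), (2,4), (2,5), (3,5)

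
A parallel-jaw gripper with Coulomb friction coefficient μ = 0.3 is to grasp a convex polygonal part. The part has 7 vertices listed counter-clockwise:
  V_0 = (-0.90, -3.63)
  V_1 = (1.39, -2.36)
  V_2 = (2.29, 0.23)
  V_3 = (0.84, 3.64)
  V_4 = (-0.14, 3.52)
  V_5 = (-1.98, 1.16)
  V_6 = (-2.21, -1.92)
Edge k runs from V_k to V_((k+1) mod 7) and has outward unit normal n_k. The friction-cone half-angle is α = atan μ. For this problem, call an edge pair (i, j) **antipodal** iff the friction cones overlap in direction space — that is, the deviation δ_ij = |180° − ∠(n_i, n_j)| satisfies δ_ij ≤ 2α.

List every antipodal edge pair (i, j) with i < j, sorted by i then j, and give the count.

count = 6; pairs: (0,3), (0,4), (1,4), (1,5), (2,5), (2,6)

α = atan 0.3 = 16.70°;  2α = 33.40°
n_0 = (+0.4850, -0.8745)
n_1 = (+0.9446, -0.3282)
n_2 = (+0.9203, +0.3913)
n_3 = (-0.1215, +0.9926)
n_4 = (-0.7886, +0.6149)
n_5 = (-0.9972, +0.0745)
n_6 = (-0.7938, -0.6081)
  (0,1): δ = 138.17°  ·
  (0,2): δ = 95.98°  ·
  (0,3): δ = 22.03°  ✓
  (0,4): δ = 23.05°  ✓
  (0,5): δ = 56.72°  ·
  (0,6): δ = 98.44°  ·
  (1,2): δ = 137.80°  ·
  (1,3): δ = 63.86°  ·
  (1,4): δ = 18.78°  ✓
  (1,5): δ = 14.89°  ✓
  (1,6): δ = 56.62°  ·
  (2,3): δ = 106.06°  ·
  (2,4): δ = 60.98°  ·
  (2,5): δ = 27.31°  ✓
  (2,6): δ = 14.42°  ✓
  (3,4): δ = 134.92°  ·
  (3,5): δ = 101.25°  ·
  (3,6): δ = 59.53°  ·
  (4,5): δ = 146.33°  ·
  (4,6): δ = 104.60°  ·
  (5,6): δ = 138.27°  ·
antipodal pairs: 6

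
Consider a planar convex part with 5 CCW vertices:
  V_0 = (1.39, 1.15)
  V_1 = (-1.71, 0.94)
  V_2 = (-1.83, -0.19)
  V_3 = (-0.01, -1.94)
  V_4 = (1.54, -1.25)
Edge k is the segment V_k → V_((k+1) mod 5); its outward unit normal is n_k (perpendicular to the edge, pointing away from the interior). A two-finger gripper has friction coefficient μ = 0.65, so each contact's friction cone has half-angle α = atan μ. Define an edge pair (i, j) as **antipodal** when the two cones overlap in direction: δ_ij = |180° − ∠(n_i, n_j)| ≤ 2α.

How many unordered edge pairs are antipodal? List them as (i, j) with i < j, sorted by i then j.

count = 5; pairs: (0,2), (0,3), (1,3), (1,4), (2,4)

α = atan 0.65 = 33.02°;  2α = 66.05°
n_0 = (-0.0676, +0.9977)
n_1 = (-0.9944, +0.1056)
n_2 = (-0.6931, -0.7208)
n_3 = (+0.4067, -0.9136)
n_4 = (+0.9981, +0.0624)
  (0,1): δ = 99.94°  ·
  (0,2): δ = 47.75°  ✓
  (0,3): δ = 20.12°  ✓
  (0,4): δ = 89.70°  ·
  (1,2): δ = 127.81°  ·
  (1,3): δ = 59.94°  ✓
  (1,4): δ = 9.64°  ✓
  (2,3): δ = 112.13°  ·
  (2,4): δ = 42.55°  ✓
  (3,4): δ = 110.42°  ·
antipodal pairs: 5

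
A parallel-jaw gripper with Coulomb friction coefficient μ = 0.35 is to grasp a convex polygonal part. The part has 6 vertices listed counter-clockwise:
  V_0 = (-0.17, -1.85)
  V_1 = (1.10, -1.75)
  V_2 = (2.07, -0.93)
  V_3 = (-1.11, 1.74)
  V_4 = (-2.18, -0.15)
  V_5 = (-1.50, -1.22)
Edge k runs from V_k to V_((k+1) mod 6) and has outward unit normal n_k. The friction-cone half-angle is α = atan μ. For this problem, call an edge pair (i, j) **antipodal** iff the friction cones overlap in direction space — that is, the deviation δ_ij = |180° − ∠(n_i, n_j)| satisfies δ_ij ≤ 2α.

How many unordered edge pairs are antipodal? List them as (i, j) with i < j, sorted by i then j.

α = atan 0.35 = 19.29°;  2α = 38.58°
n_0 = (+0.0785, -0.9969)
n_1 = (+0.6456, -0.7637)
n_2 = (+0.6430, +0.7658)
n_3 = (-0.8702, +0.4927)
n_4 = (-0.8440, -0.5364)
n_5 = (-0.4281, -0.9037)
  (0,1): δ = 144.29°  ·
  (0,2): δ = 44.52°  ·
  (0,3): δ = 55.98°  ·
  (0,4): δ = 117.93°  ·
  (0,5): δ = 150.15°  ·
  (1,2): δ = 80.23°  ·
  (1,3): δ = 20.27°  ✓
  (1,4): δ = 82.23°  ·
  (1,5): δ = 114.44°  ·
  (2,3): δ = 79.50°  ·
  (2,4): δ = 17.55°  ✓
  (2,5): δ = 14.67°  ✓
  (3,4): δ = 118.05°  ·
  (3,5): δ = 85.83°  ·
  (4,5): δ = 147.78°  ·
antipodal pairs: 3

count = 3; pairs: (1,3), (2,4), (2,5)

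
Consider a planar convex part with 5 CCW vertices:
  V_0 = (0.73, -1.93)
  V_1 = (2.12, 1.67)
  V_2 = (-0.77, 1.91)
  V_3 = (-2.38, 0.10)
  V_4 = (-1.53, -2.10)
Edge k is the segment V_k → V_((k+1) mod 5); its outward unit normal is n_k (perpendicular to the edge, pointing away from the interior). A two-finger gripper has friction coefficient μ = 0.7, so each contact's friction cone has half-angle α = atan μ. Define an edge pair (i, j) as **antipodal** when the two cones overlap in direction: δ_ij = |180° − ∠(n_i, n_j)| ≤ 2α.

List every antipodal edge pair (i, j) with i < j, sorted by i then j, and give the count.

α = atan 0.7 = 34.99°;  2α = 69.98°
n_0 = (+0.9329, -0.3602)
n_1 = (+0.0828, +0.9966)
n_2 = (-0.7472, +0.6646)
n_3 = (-0.9328, -0.3604)
n_4 = (+0.0750, -0.9972)
  (0,1): δ = 73.64°  ·
  (0,2): δ = 20.54°  ✓
  (0,3): δ = 42.24°  ✓
  (0,4): δ = 115.41°  ·
  (1,2): δ = 126.91°  ·
  (1,3): δ = 64.13°  ✓
  (1,4): δ = 9.05°  ✓
  (2,3): δ = 117.22°  ·
  (2,4): δ = 44.05°  ✓
  (3,4): δ = 106.82°  ·
antipodal pairs: 5

count = 5; pairs: (0,2), (0,3), (1,3), (1,4), (2,4)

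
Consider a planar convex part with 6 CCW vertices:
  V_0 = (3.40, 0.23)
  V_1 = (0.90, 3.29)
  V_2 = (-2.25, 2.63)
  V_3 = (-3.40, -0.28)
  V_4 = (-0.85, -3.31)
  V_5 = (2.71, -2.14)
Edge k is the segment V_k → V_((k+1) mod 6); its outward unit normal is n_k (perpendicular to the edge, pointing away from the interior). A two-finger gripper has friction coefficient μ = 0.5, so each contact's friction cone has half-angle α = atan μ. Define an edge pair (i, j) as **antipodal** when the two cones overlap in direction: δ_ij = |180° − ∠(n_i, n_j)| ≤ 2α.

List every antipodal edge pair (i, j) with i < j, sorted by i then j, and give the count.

count = 4; pairs: (0,3), (1,4), (2,4), (2,5)

α = atan 0.5 = 26.57°;  2α = 53.13°
n_0 = (+0.7744, +0.6327)
n_1 = (-0.2051, +0.9787)
n_2 = (-0.9300, +0.3675)
n_3 = (-0.7651, -0.6439)
n_4 = (+0.3122, -0.9500)
n_5 = (+0.9601, -0.2795)
  (0,1): δ = 117.41°  ·
  (0,2): δ = 60.81°  ·
  (0,3): δ = 0.83°  ✓
  (0,4): δ = 68.94°  ·
  (0,5): δ = 124.52°  ·
  (1,2): δ = 123.40°  ·
  (1,3): δ = 61.75°  ·
  (1,4): δ = 6.36°  ✓
  (1,5): δ = 61.93°  ·
  (2,3): δ = 118.35°  ·
  (2,4): δ = 50.24°  ✓
  (2,5): δ = 5.33°  ✓
  (3,4): δ = 111.89°  ·
  (3,5): δ = 56.32°  ·
  (4,5): δ = 124.43°  ·
antipodal pairs: 4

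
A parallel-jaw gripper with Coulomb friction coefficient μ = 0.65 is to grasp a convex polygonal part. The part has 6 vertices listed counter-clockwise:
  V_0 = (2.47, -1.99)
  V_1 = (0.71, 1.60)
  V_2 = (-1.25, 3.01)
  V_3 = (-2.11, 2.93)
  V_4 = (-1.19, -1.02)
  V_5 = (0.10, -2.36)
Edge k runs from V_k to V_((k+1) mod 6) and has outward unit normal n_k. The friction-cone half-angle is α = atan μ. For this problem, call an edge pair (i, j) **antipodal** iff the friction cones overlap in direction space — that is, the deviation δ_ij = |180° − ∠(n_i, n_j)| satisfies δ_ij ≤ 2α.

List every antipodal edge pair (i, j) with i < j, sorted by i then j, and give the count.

count = 7; pairs: (0,3), (0,4), (1,3), (1,4), (1,5), (2,4), (2,5)

α = atan 0.65 = 33.02°;  2α = 66.05°
n_0 = (+0.8979, +0.4402)
n_1 = (+0.5840, +0.8118)
n_2 = (-0.0926, +0.9957)
n_3 = (-0.9739, -0.2268)
n_4 = (-0.7204, -0.6935)
n_5 = (+0.1542, -0.9880)
  (0,1): δ = 151.85°  ·
  (0,2): δ = 110.80°  ·
  (0,3): δ = 13.01°  ✓
  (0,4): δ = 17.79°  ✓
  (0,5): δ = 72.76°  ·
  (1,2): δ = 138.95°  ·
  (1,3): δ = 41.16°  ✓
  (1,4): δ = 10.36°  ✓
  (1,5): δ = 44.60°  ✓
  (2,3): δ = 82.20°  ·
  (2,4): δ = 51.40°  ✓
  (2,5): δ = 3.56°  ✓
  (3,4): δ = 149.20°  ·
  (3,5): δ = 94.24°  ·
  (4,5): δ = 125.04°  ·
antipodal pairs: 7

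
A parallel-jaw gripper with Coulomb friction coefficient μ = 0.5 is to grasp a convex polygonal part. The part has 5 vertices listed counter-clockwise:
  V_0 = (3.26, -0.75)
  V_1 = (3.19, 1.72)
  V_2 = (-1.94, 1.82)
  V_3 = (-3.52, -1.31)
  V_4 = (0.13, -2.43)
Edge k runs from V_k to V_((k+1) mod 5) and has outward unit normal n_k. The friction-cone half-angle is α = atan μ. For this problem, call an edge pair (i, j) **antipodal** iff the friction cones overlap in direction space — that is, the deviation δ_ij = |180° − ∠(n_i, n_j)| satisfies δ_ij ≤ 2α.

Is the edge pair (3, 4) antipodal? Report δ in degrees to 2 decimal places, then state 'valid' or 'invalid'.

δ = 134.72°, invalid

α = atan 0.5 = 26.57°;  2α = 53.13°
edge 3: e_3 = (+3.65, -1.12);  n_3 = (-0.2933, -0.9560)
edge 4: e_4 = (+3.13, +1.68);  n_4 = (+0.4729, -0.8811)
∠(n_3, n_4) = 45.28°
δ = |180° − 45.28°| = 134.72°
134.72° > 2α = 53.13°  →  invalid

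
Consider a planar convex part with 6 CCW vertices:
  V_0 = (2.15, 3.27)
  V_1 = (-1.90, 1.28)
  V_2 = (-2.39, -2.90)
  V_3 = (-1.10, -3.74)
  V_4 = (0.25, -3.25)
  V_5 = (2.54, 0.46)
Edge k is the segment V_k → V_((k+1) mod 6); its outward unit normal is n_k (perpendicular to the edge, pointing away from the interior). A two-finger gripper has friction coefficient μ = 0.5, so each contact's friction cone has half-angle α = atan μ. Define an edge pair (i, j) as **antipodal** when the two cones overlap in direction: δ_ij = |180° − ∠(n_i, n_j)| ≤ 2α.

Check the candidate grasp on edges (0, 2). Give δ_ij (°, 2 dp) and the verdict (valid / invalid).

α = atan 0.5 = 26.57°;  2α = 53.13°
edge 0: e_0 = (-4.05, -1.99);  n_0 = (-0.4410, +0.8975)
edge 2: e_2 = (+1.29, -0.84);  n_2 = (-0.5457, -0.8380)
∠(n_0, n_2) = 120.76°
δ = |180° − 120.76°| = 59.24°
59.24° > 2α = 53.13°  →  invalid

δ = 59.24°, invalid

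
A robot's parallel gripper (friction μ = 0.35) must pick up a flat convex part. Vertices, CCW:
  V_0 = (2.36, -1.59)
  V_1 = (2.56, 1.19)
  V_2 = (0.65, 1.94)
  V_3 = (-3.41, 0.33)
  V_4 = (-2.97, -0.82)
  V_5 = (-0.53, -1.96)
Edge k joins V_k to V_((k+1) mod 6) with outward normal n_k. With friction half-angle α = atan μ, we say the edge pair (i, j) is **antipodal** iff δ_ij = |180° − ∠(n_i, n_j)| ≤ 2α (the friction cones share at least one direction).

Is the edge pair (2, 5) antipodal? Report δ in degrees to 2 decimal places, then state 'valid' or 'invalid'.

δ = 14.34°, valid

α = atan 0.35 = 19.29°;  2α = 38.58°
edge 2: e_2 = (-4.06, -1.61);  n_2 = (-0.3686, +0.9296)
edge 5: e_5 = (+2.89, +0.37);  n_5 = (+0.1270, -0.9919)
∠(n_2, n_5) = 165.66°
δ = |180° − 165.66°| = 14.34°
14.34° ≤ 2α = 38.58°  →  valid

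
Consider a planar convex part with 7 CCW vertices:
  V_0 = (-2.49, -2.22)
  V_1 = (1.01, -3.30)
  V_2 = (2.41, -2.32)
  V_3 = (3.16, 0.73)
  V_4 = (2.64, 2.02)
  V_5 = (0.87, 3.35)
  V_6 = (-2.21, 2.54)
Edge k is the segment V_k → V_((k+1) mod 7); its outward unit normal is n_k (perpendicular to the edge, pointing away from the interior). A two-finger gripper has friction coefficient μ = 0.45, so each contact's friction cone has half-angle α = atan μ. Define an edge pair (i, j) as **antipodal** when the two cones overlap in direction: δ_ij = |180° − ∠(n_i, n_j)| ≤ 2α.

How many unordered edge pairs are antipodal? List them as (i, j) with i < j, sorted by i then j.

count = 5; pairs: (0,4), (0,5), (1,5), (2,6), (3,6)

α = atan 0.45 = 24.23°;  2α = 48.46°
n_0 = (-0.2949, -0.9555)
n_1 = (+0.5735, -0.8192)
n_2 = (+0.9711, -0.2388)
n_3 = (+0.9275, +0.3739)
n_4 = (+0.6007, +0.7995)
n_5 = (-0.2543, +0.9671)
n_6 = (-0.9983, +0.0587)
  (0,1): δ = 127.86°  ·
  (0,2): δ = 86.67°  ·
  (0,3): δ = 50.90°  ·
  (0,4): δ = 19.77°  ✓
  (0,5): δ = 31.88°  ✓
  (0,6): δ = 103.78°  ·
  (1,2): δ = 138.81°  ·
  (1,3): δ = 103.04°  ·
  (1,4): δ = 71.91°  ·
  (1,5): δ = 20.26°  ✓
  (1,6): δ = 51.64°  ·
  (2,3): δ = 144.23°  ·
  (2,4): δ = 113.11°  ·
  (2,5): δ = 61.45°  ·
  (2,6): δ = 10.45°  ✓
  (3,4): δ = 148.88°  ·
  (3,5): δ = 97.22°  ·
  (3,6): δ = 25.32°  ✓
  (4,5): δ = 128.34°  ·
  (4,6): δ = 56.44°  ·
  (5,6): δ = 108.10°  ·
antipodal pairs: 5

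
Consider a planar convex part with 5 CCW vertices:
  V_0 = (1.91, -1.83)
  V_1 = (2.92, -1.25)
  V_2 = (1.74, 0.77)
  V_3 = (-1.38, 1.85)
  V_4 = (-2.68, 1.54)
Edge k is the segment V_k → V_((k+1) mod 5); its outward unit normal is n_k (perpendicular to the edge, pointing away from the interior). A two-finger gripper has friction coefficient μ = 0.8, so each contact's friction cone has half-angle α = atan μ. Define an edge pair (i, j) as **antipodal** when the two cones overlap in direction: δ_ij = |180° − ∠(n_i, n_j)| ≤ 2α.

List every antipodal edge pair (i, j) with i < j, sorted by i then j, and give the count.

count = 5; pairs: (0,2), (0,3), (1,4), (2,4), (3,4)

α = atan 0.8 = 38.66°;  2α = 77.32°
n_0 = (+0.4980, -0.8672)
n_1 = (+0.8635, +0.5044)
n_2 = (+0.3271, +0.9450)
n_3 = (-0.2320, +0.9727)
n_4 = (-0.5918, -0.8061)
  (0,1): δ = 89.58°  ·
  (0,2): δ = 48.96°  ✓
  (0,3): δ = 16.45°  ✓
  (0,4): δ = 113.85°  ·
  (1,2): δ = 139.39°  ·
  (1,3): δ = 106.88°  ·
  (1,4): δ = 23.42°  ✓
  (2,3): δ = 147.49°  ·
  (2,4): δ = 17.19°  ✓
  (3,4): δ = 49.70°  ✓
antipodal pairs: 5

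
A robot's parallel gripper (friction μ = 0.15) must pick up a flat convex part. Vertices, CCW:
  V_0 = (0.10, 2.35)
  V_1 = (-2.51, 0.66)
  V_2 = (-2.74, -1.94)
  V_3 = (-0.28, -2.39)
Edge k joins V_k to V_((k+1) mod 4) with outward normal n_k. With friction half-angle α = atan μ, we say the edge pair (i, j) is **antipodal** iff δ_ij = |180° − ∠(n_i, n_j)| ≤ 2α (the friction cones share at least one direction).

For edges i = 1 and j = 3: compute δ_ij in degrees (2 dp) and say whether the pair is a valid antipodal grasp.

α = atan 0.15 = 8.53°;  2α = 17.06°
edge 1: e_1 = (-0.23, -2.60);  n_1 = (-0.9961, +0.0881)
edge 3: e_3 = (+0.38, +4.74);  n_3 = (+0.9968, -0.0799)
∠(n_1, n_3) = 179.53°
δ = |180° − 179.53°| = 0.47°
0.47° ≤ 2α = 17.06°  →  valid

δ = 0.47°, valid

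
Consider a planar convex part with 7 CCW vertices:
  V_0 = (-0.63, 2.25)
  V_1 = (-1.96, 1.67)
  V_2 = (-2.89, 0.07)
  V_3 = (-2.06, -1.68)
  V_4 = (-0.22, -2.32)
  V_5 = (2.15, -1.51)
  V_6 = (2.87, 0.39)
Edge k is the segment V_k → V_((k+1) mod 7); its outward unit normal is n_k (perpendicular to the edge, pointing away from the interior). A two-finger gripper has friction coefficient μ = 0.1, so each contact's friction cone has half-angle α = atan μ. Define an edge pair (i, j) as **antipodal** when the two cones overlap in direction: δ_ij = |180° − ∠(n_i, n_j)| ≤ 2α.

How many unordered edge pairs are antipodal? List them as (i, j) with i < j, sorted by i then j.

α = atan 0.1 = 5.71°;  2α = 11.42°
n_0 = (-0.3997, +0.9166)
n_1 = (-0.8646, +0.5025)
n_2 = (-0.9035, -0.4285)
n_3 = (-0.3285, -0.9445)
n_4 = (+0.3234, -0.9463)
n_5 = (+0.9351, -0.3544)
n_6 = (+0.4693, +0.8831)
  (0,1): δ = 143.73°  ·
  (0,2): δ = 88.19°  ·
  (0,3): δ = 42.74°  ·
  (0,4): δ = 4.69°  ✓
  (0,5): δ = 45.68°  ·
  (0,6): δ = 128.45°  ·
  (1,2): δ = 124.46°  ·
  (1,3): δ = 79.01°  ·
  (1,4): δ = 40.96°  ·
  (1,5): δ = 9.41°  ✓
  (1,6): δ = 92.18°  ·
  (2,3): δ = 134.55°  ·
  (2,4): δ = 96.51°  ·
  (2,5): δ = 46.13°  ·
  (2,6): δ = 36.64°  ·
  (3,4): δ = 141.95°  ·
  (3,5): δ = 91.58°  ·
  (3,6): δ = 8.81°  ✓
  (4,5): δ = 129.62°  ·
  (4,6): δ = 46.86°  ·
  (5,6): δ = 97.23°  ·
antipodal pairs: 3

count = 3; pairs: (0,4), (1,5), (3,6)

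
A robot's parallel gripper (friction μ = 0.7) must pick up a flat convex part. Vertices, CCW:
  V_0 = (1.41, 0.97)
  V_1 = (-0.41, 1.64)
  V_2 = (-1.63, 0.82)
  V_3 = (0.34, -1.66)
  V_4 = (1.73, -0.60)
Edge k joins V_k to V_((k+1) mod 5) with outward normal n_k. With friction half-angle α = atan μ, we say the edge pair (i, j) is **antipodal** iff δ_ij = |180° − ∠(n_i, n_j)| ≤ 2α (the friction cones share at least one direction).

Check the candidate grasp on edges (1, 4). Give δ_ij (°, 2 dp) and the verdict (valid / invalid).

α = atan 0.7 = 34.99°;  2α = 69.98°
edge 1: e_1 = (-1.22, -0.82);  n_1 = (-0.5578, +0.8300)
edge 4: e_4 = (-0.32, +1.57);  n_4 = (+0.9799, +0.1997)
∠(n_1, n_4) = 112.39°
δ = |180° − 112.39°| = 67.61°
67.61° ≤ 2α = 69.98°  →  valid

δ = 67.61°, valid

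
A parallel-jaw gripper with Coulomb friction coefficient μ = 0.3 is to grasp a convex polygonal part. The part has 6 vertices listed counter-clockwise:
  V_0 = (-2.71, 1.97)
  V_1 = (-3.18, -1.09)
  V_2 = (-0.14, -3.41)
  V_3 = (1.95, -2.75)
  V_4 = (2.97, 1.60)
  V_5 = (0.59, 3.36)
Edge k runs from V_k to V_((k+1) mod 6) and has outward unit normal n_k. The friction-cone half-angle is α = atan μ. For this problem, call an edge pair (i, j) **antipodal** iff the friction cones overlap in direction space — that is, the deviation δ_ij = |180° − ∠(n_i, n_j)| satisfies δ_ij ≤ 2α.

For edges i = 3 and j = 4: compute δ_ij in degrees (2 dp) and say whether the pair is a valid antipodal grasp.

α = atan 0.3 = 16.70°;  2α = 33.40°
edge 3: e_3 = (+1.02, +4.35);  n_3 = (+0.9736, -0.2283)
edge 4: e_4 = (-2.38, +1.76);  n_4 = (+0.5946, +0.8040)
∠(n_3, n_4) = 66.71°
δ = |180° − 66.71°| = 113.29°
113.29° > 2α = 33.40°  →  invalid

δ = 113.29°, invalid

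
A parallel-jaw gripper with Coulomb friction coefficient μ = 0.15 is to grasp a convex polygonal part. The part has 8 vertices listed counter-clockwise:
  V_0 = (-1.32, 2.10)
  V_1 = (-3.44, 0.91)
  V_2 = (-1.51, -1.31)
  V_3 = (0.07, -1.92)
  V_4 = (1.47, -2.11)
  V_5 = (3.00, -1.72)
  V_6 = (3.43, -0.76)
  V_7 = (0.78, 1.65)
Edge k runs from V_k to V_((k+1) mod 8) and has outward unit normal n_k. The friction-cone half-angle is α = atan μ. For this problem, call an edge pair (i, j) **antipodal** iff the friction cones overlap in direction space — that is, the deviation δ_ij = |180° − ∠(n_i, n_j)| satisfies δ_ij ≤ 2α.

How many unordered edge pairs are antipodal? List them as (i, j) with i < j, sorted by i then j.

α = atan 0.15 = 8.53°;  2α = 17.06°
n_0 = (-0.4895, +0.8720)
n_1 = (-0.7547, -0.6561)
n_2 = (-0.3602, -0.9329)
n_3 = (-0.1345, -0.9909)
n_4 = (+0.2470, -0.9690)
n_5 = (+0.9126, -0.4088)
n_6 = (+0.6728, +0.7398)
n_7 = (+0.2095, +0.9778)
  (0,1): δ = 78.30°  ·
  (0,2): δ = 50.42°  ·
  (0,3): δ = 37.04°  ·
  (0,4): δ = 15.01°  ✓
  (0,5): δ = 36.57°  ·
  (0,6): δ = 108.41°  ·
  (0,7): δ = 138.60°  ·
  (1,2): δ = 152.11°  ·
  (1,3): δ = 138.73°  ·
  (1,4): δ = 116.70°  ·
  (1,5): δ = 65.13°  ·
  (1,6): δ = 6.71°  ✓
  (1,7): δ = 36.90°  ·
  (2,3): δ = 166.62°  ·
  (2,4): δ = 144.59°  ·
  (2,5): δ = 93.02°  ·
  (2,6): δ = 21.17°  ·
  (2,7): δ = 9.02°  ✓
  (3,4): δ = 157.97°  ·
  (3,5): δ = 106.40°  ·
  (3,6): δ = 34.56°  ·
  (3,7): δ = 4.37°  ✓
  (4,5): δ = 128.43°  ·
  (4,6): δ = 56.58°  ·
  (4,7): δ = 26.40°  ·
  (5,6): δ = 108.16°  ·
  (5,7): δ = 77.97°  ·
  (6,7): δ = 149.81°  ·
antipodal pairs: 4

count = 4; pairs: (0,4), (1,6), (2,7), (3,7)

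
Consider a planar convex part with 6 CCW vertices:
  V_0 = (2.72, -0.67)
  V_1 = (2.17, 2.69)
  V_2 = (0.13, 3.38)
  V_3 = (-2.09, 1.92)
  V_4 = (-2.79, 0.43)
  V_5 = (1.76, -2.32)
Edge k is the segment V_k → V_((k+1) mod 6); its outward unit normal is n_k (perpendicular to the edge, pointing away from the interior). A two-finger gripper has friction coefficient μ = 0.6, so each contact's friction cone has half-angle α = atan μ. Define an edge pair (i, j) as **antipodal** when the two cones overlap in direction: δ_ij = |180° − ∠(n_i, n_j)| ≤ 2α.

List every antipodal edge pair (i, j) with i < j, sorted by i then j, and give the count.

count = 5; pairs: (0,3), (0,4), (1,4), (2,5), (3,5)

α = atan 0.6 = 30.96°;  2α = 61.93°
n_0 = (+0.9869, +0.1615)
n_1 = (+0.3204, +0.9473)
n_2 = (-0.5495, +0.8355)
n_3 = (-0.9051, +0.4252)
n_4 = (-0.5173, -0.8558)
n_5 = (+0.8643, -0.5029)
  (0,1): δ = 117.98°  ·
  (0,2): δ = 65.97°  ·
  (0,3): δ = 34.46°  ✓
  (0,4): δ = 49.56°  ✓
  (0,5): δ = 140.51°  ·
  (1,2): δ = 127.98°  ·
  (1,3): δ = 96.48°  ·
  (1,4): δ = 12.46°  ✓
  (1,5): δ = 78.50°  ·
  (2,3): δ = 148.50°  ·
  (2,4): δ = 64.48°  ·
  (2,5): δ = 26.48°  ✓
  (3,4): δ = 95.98°  ·
  (3,5): δ = 5.03°  ✓
  (4,5): δ = 89.04°  ·
antipodal pairs: 5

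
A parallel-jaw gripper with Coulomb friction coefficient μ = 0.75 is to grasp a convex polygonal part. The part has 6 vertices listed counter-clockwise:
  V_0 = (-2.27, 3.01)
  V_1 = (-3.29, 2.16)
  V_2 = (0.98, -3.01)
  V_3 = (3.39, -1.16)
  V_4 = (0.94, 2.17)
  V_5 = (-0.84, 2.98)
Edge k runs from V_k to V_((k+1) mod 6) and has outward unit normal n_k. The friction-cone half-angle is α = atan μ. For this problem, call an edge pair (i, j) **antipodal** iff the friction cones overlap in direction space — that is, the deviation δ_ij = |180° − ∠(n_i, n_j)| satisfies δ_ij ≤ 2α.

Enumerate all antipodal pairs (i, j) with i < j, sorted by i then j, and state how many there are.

α = atan 0.75 = 36.87°;  2α = 73.74°
n_0 = (-0.6402, +0.7682)
n_1 = (-0.7710, -0.6368)
n_2 = (+0.6089, -0.7932)
n_3 = (+0.8055, +0.5926)
n_4 = (+0.4142, +0.9102)
n_5 = (+0.0210, +0.9998)
  (0,1): δ = 90.25°  ·
  (0,2): δ = 2.29°  ✓
  (0,3): δ = 86.54°  ·
  (0,4): δ = 115.73°  ·
  (0,5): δ = 138.99°  ·
  (1,2): δ = 92.04°  ·
  (1,3): δ = 3.21°  ✓
  (1,4): δ = 25.98°  ✓
  (1,5): δ = 49.24°  ✓
  (2,3): δ = 91.17°  ·
  (2,4): δ = 61.98°  ✓
  (2,5): δ = 38.71°  ✓
  (3,4): δ = 150.81°  ·
  (3,5): δ = 127.55°  ·
  (4,5): δ = 156.73°  ·
antipodal pairs: 6

count = 6; pairs: (0,2), (1,3), (1,4), (1,5), (2,4), (2,5)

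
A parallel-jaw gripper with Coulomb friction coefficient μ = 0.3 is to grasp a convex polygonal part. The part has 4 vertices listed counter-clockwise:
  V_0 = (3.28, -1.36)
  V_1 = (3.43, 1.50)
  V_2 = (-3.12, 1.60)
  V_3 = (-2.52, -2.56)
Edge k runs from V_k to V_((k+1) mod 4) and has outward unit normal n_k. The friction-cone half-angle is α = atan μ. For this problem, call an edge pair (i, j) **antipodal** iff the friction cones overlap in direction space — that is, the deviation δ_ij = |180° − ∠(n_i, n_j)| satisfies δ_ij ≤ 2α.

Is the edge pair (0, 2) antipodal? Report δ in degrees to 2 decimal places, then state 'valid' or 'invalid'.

δ = 11.21°, valid

α = atan 0.3 = 16.70°;  2α = 33.40°
edge 0: e_0 = (+0.15, +2.86);  n_0 = (+0.9986, -0.0524)
edge 2: e_2 = (+0.60, -4.16);  n_2 = (-0.9898, -0.1428)
∠(n_0, n_2) = 168.79°
δ = |180° − 168.79°| = 11.21°
11.21° ≤ 2α = 33.40°  →  valid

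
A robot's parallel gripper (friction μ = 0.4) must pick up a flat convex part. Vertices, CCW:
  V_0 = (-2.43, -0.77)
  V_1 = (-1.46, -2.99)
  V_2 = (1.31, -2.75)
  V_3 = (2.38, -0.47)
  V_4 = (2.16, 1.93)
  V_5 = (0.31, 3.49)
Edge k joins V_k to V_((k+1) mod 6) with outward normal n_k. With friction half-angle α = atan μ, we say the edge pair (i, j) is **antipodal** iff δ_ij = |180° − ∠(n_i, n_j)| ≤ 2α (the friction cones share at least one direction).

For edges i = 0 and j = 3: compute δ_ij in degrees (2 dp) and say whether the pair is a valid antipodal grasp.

α = atan 0.4 = 21.80°;  2α = 43.60°
edge 0: e_0 = (+0.97, -2.22);  n_0 = (-0.9163, -0.4004)
edge 3: e_3 = (-0.22, +2.40);  n_3 = (+0.9958, +0.0913)
∠(n_0, n_3) = 161.64°
δ = |180° − 161.64°| = 18.36°
18.36° ≤ 2α = 43.60°  →  valid

δ = 18.36°, valid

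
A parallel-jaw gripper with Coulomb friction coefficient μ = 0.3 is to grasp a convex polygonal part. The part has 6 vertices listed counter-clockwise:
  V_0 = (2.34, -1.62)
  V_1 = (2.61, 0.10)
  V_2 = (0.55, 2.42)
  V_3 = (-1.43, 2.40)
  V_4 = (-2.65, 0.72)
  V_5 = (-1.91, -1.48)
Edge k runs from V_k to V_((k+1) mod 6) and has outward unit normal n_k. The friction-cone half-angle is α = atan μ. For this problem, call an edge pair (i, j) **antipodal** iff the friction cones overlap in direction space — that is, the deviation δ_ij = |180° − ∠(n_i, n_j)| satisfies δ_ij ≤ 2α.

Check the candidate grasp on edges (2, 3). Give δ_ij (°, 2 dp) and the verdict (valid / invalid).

α = atan 0.3 = 16.70°;  2α = 33.40°
edge 2: e_2 = (-1.98, -0.02);  n_2 = (-0.0101, +0.9999)
edge 3: e_3 = (-1.22, -1.68);  n_3 = (-0.8092, +0.5876)
∠(n_2, n_3) = 53.43°
δ = |180° − 53.43°| = 126.57°
126.57° > 2α = 33.40°  →  invalid

δ = 126.57°, invalid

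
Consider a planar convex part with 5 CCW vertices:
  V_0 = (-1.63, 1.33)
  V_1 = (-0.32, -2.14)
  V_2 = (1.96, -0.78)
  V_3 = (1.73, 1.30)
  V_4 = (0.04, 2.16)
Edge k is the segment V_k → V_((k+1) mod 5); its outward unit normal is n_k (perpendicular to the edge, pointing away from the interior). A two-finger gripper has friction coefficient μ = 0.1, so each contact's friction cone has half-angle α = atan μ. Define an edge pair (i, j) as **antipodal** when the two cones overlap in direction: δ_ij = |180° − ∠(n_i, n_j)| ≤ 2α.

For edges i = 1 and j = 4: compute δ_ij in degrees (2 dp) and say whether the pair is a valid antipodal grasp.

α = atan 0.1 = 5.71°;  2α = 11.42°
edge 1: e_1 = (+2.28, +1.36);  n_1 = (+0.5123, -0.8588)
edge 4: e_4 = (-1.67, -0.83);  n_4 = (-0.4451, +0.8955)
∠(n_1, n_4) = 175.61°
δ = |180° − 175.61°| = 4.39°
4.39° ≤ 2α = 11.42°  →  valid

δ = 4.39°, valid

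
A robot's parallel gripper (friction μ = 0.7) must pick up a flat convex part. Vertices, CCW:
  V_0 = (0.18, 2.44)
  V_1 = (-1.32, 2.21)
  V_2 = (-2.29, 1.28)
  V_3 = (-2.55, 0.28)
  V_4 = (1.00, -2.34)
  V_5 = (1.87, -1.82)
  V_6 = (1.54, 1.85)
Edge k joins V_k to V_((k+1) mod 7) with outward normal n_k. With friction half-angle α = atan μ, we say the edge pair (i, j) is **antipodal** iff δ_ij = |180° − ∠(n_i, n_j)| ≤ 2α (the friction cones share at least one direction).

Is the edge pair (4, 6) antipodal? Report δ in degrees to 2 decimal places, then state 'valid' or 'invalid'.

δ = 54.32°, valid

α = atan 0.7 = 34.99°;  2α = 69.98°
edge 4: e_4 = (+0.87, +0.52);  n_4 = (+0.5130, -0.8584)
edge 6: e_6 = (-1.36, +0.59);  n_6 = (+0.3980, +0.9174)
∠(n_4, n_6) = 125.68°
δ = |180° − 125.68°| = 54.32°
54.32° ≤ 2α = 69.98°  →  valid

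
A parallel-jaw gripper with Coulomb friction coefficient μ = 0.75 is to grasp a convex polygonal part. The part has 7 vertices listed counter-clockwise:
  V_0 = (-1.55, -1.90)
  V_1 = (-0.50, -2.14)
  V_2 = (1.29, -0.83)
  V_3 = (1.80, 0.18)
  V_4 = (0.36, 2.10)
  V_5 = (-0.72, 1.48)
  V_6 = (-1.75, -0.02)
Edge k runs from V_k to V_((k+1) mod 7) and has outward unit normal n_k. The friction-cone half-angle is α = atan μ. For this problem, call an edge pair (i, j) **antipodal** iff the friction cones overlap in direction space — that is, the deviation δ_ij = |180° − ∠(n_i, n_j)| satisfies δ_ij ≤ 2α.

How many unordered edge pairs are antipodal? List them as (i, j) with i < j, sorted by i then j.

α = atan 0.75 = 36.87°;  2α = 73.74°
n_0 = (-0.2228, -0.9749)
n_1 = (+0.5906, -0.8070)
n_2 = (+0.8927, -0.4507)
n_3 = (+0.8000, +0.6000)
n_4 = (-0.4979, +0.8673)
n_5 = (-0.8244, +0.5661)
n_6 = (-0.9944, -0.1058)
  (0,1): δ = 130.93°  ·
  (0,2): δ = 103.92°  ·
  (0,3): δ = 40.26°  ✓
  (0,4): δ = 42.73°  ✓
  (0,5): δ = 68.40°  ✓
  (0,6): δ = 108.95°  ·
  (1,2): δ = 152.99°  ·
  (1,3): δ = 89.33°  ·
  (1,4): δ = 6.34°  ✓
  (1,5): δ = 19.33°  ✓
  (1,6): δ = 59.87°  ✓
  (2,3): δ = 116.34°  ·
  (2,4): δ = 33.35°  ✓
  (2,5): δ = 7.68°  ✓
  (2,6): δ = 32.86°  ✓
  (3,4): δ = 97.01°  ·
  (3,5): δ = 71.35°  ✓
  (3,6): δ = 30.80°  ✓
  (4,5): δ = 154.34°  ·
  (4,6): δ = 113.79°  ·
  (5,6): δ = 139.45°  ·
antipodal pairs: 11

count = 11; pairs: (0,3), (0,4), (0,5), (1,4), (1,5), (1,6), (2,4), (2,5), (2,6), (3,5), (3,6)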